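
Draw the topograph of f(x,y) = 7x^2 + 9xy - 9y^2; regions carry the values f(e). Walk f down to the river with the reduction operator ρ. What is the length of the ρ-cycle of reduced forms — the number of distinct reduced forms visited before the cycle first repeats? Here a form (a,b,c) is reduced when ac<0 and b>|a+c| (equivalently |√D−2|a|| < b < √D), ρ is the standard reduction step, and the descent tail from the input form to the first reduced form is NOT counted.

D = 333, ⌊√D⌋ = 18
river: ρ → (-9,9,7)
river: ρ → (7,5,-11)
river: ρ → (-11,17,1)
river: ρ → (1,17,-11)
river: ρ → (-11,5,7)
river: ρ → (7,9,-9)
ρ-cycle length = 6 (tail of 0 descent steps not counted)

6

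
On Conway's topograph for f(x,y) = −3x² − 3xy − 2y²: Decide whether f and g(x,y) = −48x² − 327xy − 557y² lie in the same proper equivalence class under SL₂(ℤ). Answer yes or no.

D₁ = -15, D₂ = -15
f is negative-definite; reduce −f:
−f: flip: (3,3,2)→(2,-3,3)
−f: translate: b→1 (≡-3 mod 4), so (2,-3,3)→(2,1,2)
−f: reduced (well bottom): (2,1,2) with a≤c, −a<b≤a
flip sign back: reduced form of f is (-2,-1,-2)
g is negative-definite; reduce −g:
−g: translate: b→39 (≡327 mod 96), so (48,327,557)→(48,39,8)
−g: flip: (48,39,8)→(8,-39,48)
−g: translate: b→-7 (≡-39 mod 16), so (8,-39,48)→(8,-7,2)
−g: flip: (8,-7,2)→(2,7,8)
−g: translate: b→-1 (≡7 mod 4), so (2,7,8)→(2,-1,2)
−g: flip: (2,-1,2)→(2,1,2)
−g: reduced (well bottom): (2,1,2) with a≤c, −a<b≤a
flip sign back: reduced form of g is (-2,-1,-2)
reduced forms (-2, -1, -2) vs (-2, -1, -2) ⇒ equivalent

yes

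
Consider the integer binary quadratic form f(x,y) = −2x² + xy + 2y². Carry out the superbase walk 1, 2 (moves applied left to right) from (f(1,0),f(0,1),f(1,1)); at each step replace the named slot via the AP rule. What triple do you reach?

start (-2,2,1) = (f(1,0),f(0,1),f(1,1))
replace slot 1: 2·(2+1) − (-2) = 8 → (8,2,1)
replace slot 2: 2·(8+1) − 2 = 16 → (8,16,1)

8,16,1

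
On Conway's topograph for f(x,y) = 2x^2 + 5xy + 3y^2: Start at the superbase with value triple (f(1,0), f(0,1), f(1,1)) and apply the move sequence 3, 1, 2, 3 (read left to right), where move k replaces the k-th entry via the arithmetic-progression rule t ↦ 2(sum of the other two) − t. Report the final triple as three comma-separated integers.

start (2,3,10) = (f(1,0),f(0,1),f(1,1))
replace slot 3: 2·(2+3) − 10 = 0 → (2,3,0)
replace slot 1: 2·(3+0) − 2 = 4 → (4,3,0)
replace slot 2: 2·(4+0) − 3 = 5 → (4,5,0)
replace slot 3: 2·(4+5) − 0 = 18 → (4,5,18)

4,5,18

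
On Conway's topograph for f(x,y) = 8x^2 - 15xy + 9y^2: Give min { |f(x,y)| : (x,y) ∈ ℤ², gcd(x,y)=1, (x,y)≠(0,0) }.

translate: b→1 (≡-15 mod 16), so (8,-15,9)→(8,1,2)
flip: (8,1,2)→(2,-1,8)
reduced (well bottom): (2,-1,8) with a≤c, −a<b≤a
well minimum = a = 2

2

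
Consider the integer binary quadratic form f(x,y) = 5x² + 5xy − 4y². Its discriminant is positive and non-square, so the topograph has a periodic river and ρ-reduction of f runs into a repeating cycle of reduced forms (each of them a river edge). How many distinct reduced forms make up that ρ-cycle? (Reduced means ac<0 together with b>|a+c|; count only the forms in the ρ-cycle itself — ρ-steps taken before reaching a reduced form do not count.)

D = 105, ⌊√D⌋ = 10
river: ρ → (-4,3,6)
river: ρ → (6,9,-1)
river: ρ → (-1,9,6)
river: ρ → (6,3,-4)
river: ρ → (-4,5,5)
river: ρ → (5,5,-4)
ρ-cycle length = 6 (tail of 0 descent steps not counted)

6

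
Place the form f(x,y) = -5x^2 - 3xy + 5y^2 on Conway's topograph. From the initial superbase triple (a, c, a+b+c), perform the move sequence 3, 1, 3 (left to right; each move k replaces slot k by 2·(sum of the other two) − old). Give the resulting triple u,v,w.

start (-5,5,-3) = (f(1,0),f(0,1),f(1,1))
replace slot 3: 2·((-5)+5) − (-3) = 3 → (-5,5,3)
replace slot 1: 2·(5+3) − (-5) = 21 → (21,5,3)
replace slot 3: 2·(21+5) − 3 = 49 → (21,5,49)

21,5,49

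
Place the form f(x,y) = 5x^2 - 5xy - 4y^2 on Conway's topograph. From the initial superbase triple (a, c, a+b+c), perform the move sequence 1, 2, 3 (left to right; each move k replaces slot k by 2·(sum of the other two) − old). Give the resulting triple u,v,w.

start (5,-4,-4) = (f(1,0),f(0,1),f(1,1))
replace slot 1: 2·((-4)+(-4)) − 5 = -21 → (-21,-4,-4)
replace slot 2: 2·((-21)+(-4)) − (-4) = -46 → (-21,-46,-4)
replace slot 3: 2·((-21)+(-46)) − (-4) = -130 → (-21,-46,-130)

-21,-46,-130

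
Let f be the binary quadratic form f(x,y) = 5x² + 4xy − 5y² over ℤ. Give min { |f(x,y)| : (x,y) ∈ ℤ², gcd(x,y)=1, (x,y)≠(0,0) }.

river: ρ → (-5,6,4)
river: ρ → (4,10,-1)
river: ρ → (-1,10,4)
river: ρ → (4,6,-5)
river: ρ → (-5,4,5)
river: ρ → (5,6,-4)
river: ρ → (-4,10,1)
river: ρ → (1,10,-4)
river: ρ → (-4,6,5)
river: ρ → (5,4,-5)
closes: descent 0, river 10
min |a| on river = 1

1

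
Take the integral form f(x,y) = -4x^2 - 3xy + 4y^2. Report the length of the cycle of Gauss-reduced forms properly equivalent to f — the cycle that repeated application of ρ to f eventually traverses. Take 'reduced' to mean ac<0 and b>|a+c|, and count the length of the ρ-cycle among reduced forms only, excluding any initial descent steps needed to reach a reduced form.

D = 73, ⌊√D⌋ = 8
descent: ρ → (4,3,-4)  [lands on river]
river: ρ → (-4,5,3)
river: ρ → (3,7,-2)
river: ρ → (-2,5,6)
river: ρ → (6,7,-1)
river: ρ → (-1,7,6)
river: ρ → (6,5,-2)
river: ρ → (-2,7,3)
river: ρ → (3,5,-4)
river: ρ → (-4,3,4)
river: ρ → (4,5,-3)
river: ρ → (-3,7,2)
river: ρ → (2,5,-6)
river: ρ → (-6,7,1)
river: ρ → (1,7,-6)
river: ρ → (-6,5,2)
river: ρ → (2,7,-3)
river: ρ → (-3,5,4)
ρ-cycle length = 18 (tail of 1 descent step not counted)

18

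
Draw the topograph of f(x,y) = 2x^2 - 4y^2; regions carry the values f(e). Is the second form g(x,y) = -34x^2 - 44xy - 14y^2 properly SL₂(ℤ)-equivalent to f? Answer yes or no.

D₁ = 32, D₂ = 32
river cycle of f (length 2): (2, 4, -2), (-2, 4, 2)
river cycle of g (length 2): (-2, 4, 2), (2, 4, -2)
cycles coincide ⇒ equivalent

yes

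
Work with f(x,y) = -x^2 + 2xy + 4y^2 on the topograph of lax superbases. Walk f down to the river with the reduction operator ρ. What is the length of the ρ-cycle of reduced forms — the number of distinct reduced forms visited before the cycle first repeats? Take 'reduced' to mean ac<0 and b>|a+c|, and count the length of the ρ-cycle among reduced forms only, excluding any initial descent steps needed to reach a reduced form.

D = 20, ⌊√D⌋ = 4
descent: ρ → (4,-2,-1)
descent: ρ → (-1,4,1)  [lands on river]
river: ρ → (1,4,-1)
ρ-cycle length = 2 (tail of 2 descent steps not counted)

2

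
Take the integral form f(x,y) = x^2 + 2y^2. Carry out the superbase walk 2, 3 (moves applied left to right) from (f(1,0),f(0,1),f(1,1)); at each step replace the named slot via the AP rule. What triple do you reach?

start (1,2,3) = (f(1,0),f(0,1),f(1,1))
replace slot 2: 2·(1+3) − 2 = 6 → (1,6,3)
replace slot 3: 2·(1+6) − 3 = 11 → (1,6,11)

1,6,11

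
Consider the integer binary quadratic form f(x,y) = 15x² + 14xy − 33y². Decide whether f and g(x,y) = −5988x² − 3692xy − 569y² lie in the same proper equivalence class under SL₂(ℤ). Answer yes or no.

D₁ = 2176, D₂ = 2176
river cycle of f (length 4): (15, 44, -4), (-4, 44, 15), (15, 46, -1), (-1, 46, 15)
river cycle of g (length 4): (15, 44, -4), (-4, 44, 15), (15, 46, -1), (-1, 46, 15)
cycles coincide ⇒ equivalent

yes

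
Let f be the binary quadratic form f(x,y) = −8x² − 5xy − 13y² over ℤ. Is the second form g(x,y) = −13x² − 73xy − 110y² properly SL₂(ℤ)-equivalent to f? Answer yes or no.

D₁ = -391, D₂ = -391
f is negative-definite; reduce −f:
−f: reduced (well bottom): (8,5,13) with a≤c, −a<b≤a
flip sign back: reduced form of f is (-8,-5,-13)
g is negative-definite; reduce −g:
−g: translate: b→-5 (≡73 mod 26), so (13,73,110)→(13,-5,8)
−g: flip: (13,-5,8)→(8,5,13)
−g: reduced (well bottom): (8,5,13) with a≤c, −a<b≤a
flip sign back: reduced form of g is (-8,-5,-13)
reduced forms (-8, -5, -13) vs (-8, -5, -13) ⇒ equivalent

yes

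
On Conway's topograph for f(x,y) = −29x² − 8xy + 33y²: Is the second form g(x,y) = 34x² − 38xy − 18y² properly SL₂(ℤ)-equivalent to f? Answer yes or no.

D₁ = 3892, D₂ = 3892
river cycle of f (length 14): (33, 8, -29), (-29, 50, 12), (12, 46, -37), (-37, 28, 21), (21, 56, -9), (-9, 52, 33), (33, 14, -28), (-28, 42, 19), (19, 34, -36), (-36, 38, 17), … (4 more)
river cycle of g (length 12): (-18, 38, 34), (34, 30, -22), (-22, 58, 6), (6, 62, -2), (-2, 62, 6), (6, 58, -22), (-22, 30, 34), (34, 38, -18), (-18, 34, 38), (38, 42, -14), … (2 more)
cycles differ ⇒ inequivalent

no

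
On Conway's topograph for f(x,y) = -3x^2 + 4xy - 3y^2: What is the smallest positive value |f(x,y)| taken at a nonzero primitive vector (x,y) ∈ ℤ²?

translate: b→2 (≡-4 mod 6), so (3,-4,3)→(3,2,2)
flip: (3,2,2)→(2,-2,3)
translate: b→2 (≡-2 mod 4), so (2,-2,3)→(2,2,3)
reduced (well bottom): (2,2,3) with a≤c, −a<b≤a
well minimum |f| = |-2| = 2 (negative-definite)

2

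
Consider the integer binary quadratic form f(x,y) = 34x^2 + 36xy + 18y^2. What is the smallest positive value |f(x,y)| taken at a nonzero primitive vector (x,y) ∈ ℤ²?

translate: b→-32 (≡36 mod 68), so (34,36,18)→(34,-32,16)
flip: (34,-32,16)→(16,32,34)
translate: b→0 (≡32 mod 32), so (16,32,34)→(16,0,18)
reduced (well bottom): (16,0,18) with a≤c, −a<b≤a
well minimum = a = 16

16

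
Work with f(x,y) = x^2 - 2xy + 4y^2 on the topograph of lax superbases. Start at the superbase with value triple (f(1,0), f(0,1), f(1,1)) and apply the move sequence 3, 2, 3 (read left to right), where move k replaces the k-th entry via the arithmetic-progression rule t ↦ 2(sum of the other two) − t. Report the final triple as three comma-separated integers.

start (1,4,3) = (f(1,0),f(0,1),f(1,1))
replace slot 3: 2·(1+4) − 3 = 7 → (1,4,7)
replace slot 2: 2·(1+7) − 4 = 12 → (1,12,7)
replace slot 3: 2·(1+12) − 7 = 19 → (1,12,19)

1,12,19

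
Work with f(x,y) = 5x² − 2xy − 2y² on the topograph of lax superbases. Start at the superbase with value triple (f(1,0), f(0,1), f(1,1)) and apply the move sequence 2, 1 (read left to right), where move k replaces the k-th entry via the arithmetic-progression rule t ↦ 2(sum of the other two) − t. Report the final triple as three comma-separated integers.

start (5,-2,1) = (f(1,0),f(0,1),f(1,1))
replace slot 2: 2·(5+1) − (-2) = 14 → (5,14,1)
replace slot 1: 2·(14+1) − 5 = 25 → (25,14,1)

25,14,1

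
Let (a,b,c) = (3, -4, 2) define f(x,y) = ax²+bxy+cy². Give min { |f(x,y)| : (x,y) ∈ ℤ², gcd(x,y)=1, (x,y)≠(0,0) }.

translate: b→2 (≡-4 mod 6), so (3,-4,2)→(3,2,1)
flip: (3,2,1)→(1,-2,3)
translate: b→0 (≡-2 mod 2), so (1,-2,3)→(1,0,2)
reduced (well bottom): (1,0,2) with a≤c, −a<b≤a
well minimum = a = 1

1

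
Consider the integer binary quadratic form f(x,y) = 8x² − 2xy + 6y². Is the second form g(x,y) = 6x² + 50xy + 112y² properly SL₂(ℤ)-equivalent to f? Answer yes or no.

D₁ = -188, D₂ = -188
f: flip: (8,-2,6)→(6,2,8)
f: reduced (well bottom): (6,2,8) with a≤c, −a<b≤a
g: translate: b→2 (≡50 mod 12), so (6,50,112)→(6,2,8)
g: reduced (well bottom): (6,2,8) with a≤c, −a<b≤a
reduced forms (6, 2, 8) vs (6, 2, 8) ⇒ equivalent

yes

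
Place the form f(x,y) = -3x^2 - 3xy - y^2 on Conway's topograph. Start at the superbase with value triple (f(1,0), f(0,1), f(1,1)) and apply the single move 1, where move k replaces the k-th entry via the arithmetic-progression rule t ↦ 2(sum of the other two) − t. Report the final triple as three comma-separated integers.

start (-3,-1,-7) = (f(1,0),f(0,1),f(1,1))
replace slot 1: 2·((-1)+(-7)) − (-3) = -13 → (-13,-1,-7)

-13,-1,-7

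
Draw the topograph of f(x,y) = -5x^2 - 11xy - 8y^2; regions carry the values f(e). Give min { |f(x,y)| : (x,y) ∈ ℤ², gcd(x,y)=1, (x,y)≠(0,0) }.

translate: b→1 (≡11 mod 10), so (5,11,8)→(5,1,2)
flip: (5,1,2)→(2,-1,5)
reduced (well bottom): (2,-1,5) with a≤c, −a<b≤a
well minimum |f| = |-2| = 2 (negative-definite)

2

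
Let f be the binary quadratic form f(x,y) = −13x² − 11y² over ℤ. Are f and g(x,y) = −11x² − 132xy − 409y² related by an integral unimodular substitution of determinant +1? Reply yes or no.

D₁ = -572, D₂ = -572
f is negative-definite; reduce −f:
−f: flip: (13,0,11)→(11,0,13)
−f: reduced (well bottom): (11,0,13) with a≤c, −a<b≤a
flip sign back: reduced form of f is (-11,0,-13)
g is negative-definite; reduce −g:
−g: translate: b→0 (≡132 mod 22), so (11,132,409)→(11,0,13)
−g: reduced (well bottom): (11,0,13) with a≤c, −a<b≤a
flip sign back: reduced form of g is (-11,0,-13)
reduced forms (-11, 0, -13) vs (-11, 0, -13) ⇒ equivalent

yes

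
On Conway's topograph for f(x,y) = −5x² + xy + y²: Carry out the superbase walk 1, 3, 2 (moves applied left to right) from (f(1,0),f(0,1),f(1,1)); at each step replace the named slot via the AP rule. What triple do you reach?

start (-5,1,-3) = (f(1,0),f(0,1),f(1,1))
replace slot 1: 2·(1+(-3)) − (-5) = 1 → (1,1,-3)
replace slot 3: 2·(1+1) − (-3) = 7 → (1,1,7)
replace slot 2: 2·(1+7) − 1 = 15 → (1,15,7)

1,15,7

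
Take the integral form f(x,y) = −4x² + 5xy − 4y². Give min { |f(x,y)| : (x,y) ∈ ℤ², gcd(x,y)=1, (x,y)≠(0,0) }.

translate: b→3 (≡-5 mod 8), so (4,-5,4)→(4,3,3)
flip: (4,3,3)→(3,-3,4)
translate: b→3 (≡-3 mod 6), so (3,-3,4)→(3,3,4)
reduced (well bottom): (3,3,4) with a≤c, −a<b≤a
well minimum |f| = |-3| = 3 (negative-definite)

3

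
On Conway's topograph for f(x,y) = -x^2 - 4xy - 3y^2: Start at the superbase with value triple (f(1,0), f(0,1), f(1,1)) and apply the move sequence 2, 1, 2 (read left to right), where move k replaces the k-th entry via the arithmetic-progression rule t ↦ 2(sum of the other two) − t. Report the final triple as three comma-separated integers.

start (-1,-3,-8) = (f(1,0),f(0,1),f(1,1))
replace slot 2: 2·((-1)+(-8)) − (-3) = -15 → (-1,-15,-8)
replace slot 1: 2·((-15)+(-8)) − (-1) = -45 → (-45,-15,-8)
replace slot 2: 2·((-45)+(-8)) − (-15) = -91 → (-45,-91,-8)

-45,-91,-8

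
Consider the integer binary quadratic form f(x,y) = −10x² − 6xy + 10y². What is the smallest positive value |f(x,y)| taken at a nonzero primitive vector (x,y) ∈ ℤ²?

descent: ρ → (10,6,-10)  [lands on river]
river: ρ → (-10,14,6)
river: ρ → (6,10,-14)
river: ρ → (-14,18,2)
river: ρ → (2,18,-14)
river: ρ → (-14,10,6)
river: ρ → (6,14,-10)
river: ρ → (-10,6,10)
river: ρ → (10,14,-6)
river: ρ → (-6,10,14)
river: ρ → (14,18,-2)
river: ρ → (-2,18,14)
river: ρ → (14,10,-6)
river: ρ → (-6,14,10)
closes: descent 1, river 14
min |a| on river = 2

2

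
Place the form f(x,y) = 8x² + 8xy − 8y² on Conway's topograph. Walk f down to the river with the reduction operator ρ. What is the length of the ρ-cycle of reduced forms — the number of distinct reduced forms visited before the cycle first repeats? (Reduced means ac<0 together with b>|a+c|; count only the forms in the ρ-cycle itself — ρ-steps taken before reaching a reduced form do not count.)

D = 320, ⌊√D⌋ = 17
river: ρ → (-8,8,8)
river: ρ → (8,8,-8)
ρ-cycle length = 2 (tail of 0 descent steps not counted)

2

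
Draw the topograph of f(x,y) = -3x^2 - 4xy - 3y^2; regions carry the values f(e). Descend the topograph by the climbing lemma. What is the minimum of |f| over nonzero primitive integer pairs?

translate: b→-2 (≡4 mod 6), so (3,4,3)→(3,-2,2)
flip: (3,-2,2)→(2,2,3)
reduced (well bottom): (2,2,3) with a≤c, −a<b≤a
well minimum |f| = |-2| = 2 (negative-definite)

2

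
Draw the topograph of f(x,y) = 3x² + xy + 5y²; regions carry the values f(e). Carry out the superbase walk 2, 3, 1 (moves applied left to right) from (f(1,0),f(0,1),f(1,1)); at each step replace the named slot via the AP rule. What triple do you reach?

start (3,5,9) = (f(1,0),f(0,1),f(1,1))
replace slot 2: 2·(3+9) − 5 = 19 → (3,19,9)
replace slot 3: 2·(3+19) − 9 = 35 → (3,19,35)
replace slot 1: 2·(19+35) − 3 = 105 → (105,19,35)

105,19,35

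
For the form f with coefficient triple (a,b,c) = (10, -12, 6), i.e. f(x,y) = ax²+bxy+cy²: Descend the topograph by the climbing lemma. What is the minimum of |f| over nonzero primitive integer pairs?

translate: b→8 (≡-12 mod 20), so (10,-12,6)→(10,8,4)
flip: (10,8,4)→(4,-8,10)
translate: b→0 (≡-8 mod 8), so (4,-8,10)→(4,0,6)
reduced (well bottom): (4,0,6) with a≤c, −a<b≤a
well minimum = a = 4

4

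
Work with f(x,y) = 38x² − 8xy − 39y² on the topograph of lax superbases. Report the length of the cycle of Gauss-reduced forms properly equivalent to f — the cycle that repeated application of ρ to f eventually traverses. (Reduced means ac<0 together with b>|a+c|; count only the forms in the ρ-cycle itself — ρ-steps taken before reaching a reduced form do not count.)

D = 5992, ⌊√D⌋ = 77
descent: ρ → (-39,8,38)  [lands on river]
river: ρ → (38,68,-9)
river: ρ → (-9,76,6)
river: ρ → (6,68,-57)
river: ρ → (-57,46,17)
river: ρ → (17,56,-42)
river: ρ → (-42,28,31)
river: ρ → (31,34,-39)
river: ρ → (-39,44,26)
river: ρ → (26,60,-23)
river: ρ → (-23,32,54)
river: ρ → (54,76,-1)
river: ρ → (-1,76,54)
river: ρ → (54,32,-23)
river: ρ → (-23,60,26)
river: ρ → (26,44,-39)
river: ρ → (-39,34,31)
river: ρ → (31,28,-42)
river: ρ → (-42,56,17)
river: ρ → (17,46,-57)
river: ρ → (-57,68,6)
river: ρ → (6,76,-9)
river: ρ → (-9,68,38)
river: ρ → (38,8,-39)
river: ρ → (-39,70,7)
river: ρ → (7,70,-39)
ρ-cycle length = 26 (tail of 1 descent step not counted)

26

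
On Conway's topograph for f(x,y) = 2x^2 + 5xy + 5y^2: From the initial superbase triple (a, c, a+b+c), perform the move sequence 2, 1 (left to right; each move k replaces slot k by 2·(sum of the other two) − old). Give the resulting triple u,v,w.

start (2,5,12) = (f(1,0),f(0,1),f(1,1))
replace slot 2: 2·(2+12) − 5 = 23 → (2,23,12)
replace slot 1: 2·(23+12) − 2 = 68 → (68,23,12)

68,23,12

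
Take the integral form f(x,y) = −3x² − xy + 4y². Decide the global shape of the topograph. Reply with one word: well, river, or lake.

D = b²−4ac = (-1)² − 4·(-3)·4 = 49
D = 7² is a perfect square ⇒ form factors over ℤ ⇒ lakes

lake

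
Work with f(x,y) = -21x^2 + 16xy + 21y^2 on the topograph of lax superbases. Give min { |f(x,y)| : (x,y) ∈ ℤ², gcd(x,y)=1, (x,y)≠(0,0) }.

river: ρ → (21,26,-16)
river: ρ → (-16,38,9)
river: ρ → (9,34,-24)
river: ρ → (-24,14,19)
river: ρ → (19,24,-19)
river: ρ → (-19,14,24)
river: ρ → (24,34,-9)
river: ρ → (-9,38,16)
river: ρ → (16,26,-21)
river: ρ → (-21,16,21)
closes: descent 0, river 10
min |a| on river = 9

9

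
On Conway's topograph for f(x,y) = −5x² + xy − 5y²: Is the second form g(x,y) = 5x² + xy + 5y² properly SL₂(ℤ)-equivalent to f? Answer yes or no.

D₁ = -99, D₂ = -99
f is negative-definite; reduce −f:
−f: flip: (5,-1,5)→(5,1,5)
−f: reduced (well bottom): (5,1,5) with a≤c, −a<b≤a
flip sign back: reduced form of f is (-5,-1,-5)
g: reduced (well bottom): (5,1,5) with a≤c, −a<b≤a
reduced forms (-5, -1, -5) vs (5, 1, 5) ⇒ inequivalent

no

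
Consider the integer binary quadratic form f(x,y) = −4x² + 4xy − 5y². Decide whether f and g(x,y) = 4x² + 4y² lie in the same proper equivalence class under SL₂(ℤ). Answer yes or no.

D₁ = -64, D₂ = -64
f is negative-definite; reduce −f:
−f: translate: b→4 (≡-4 mod 8), so (4,-4,5)→(4,4,5)
−f: reduced (well bottom): (4,4,5) with a≤c, −a<b≤a
flip sign back: reduced form of f is (-4,-4,-5)
g: reduced (well bottom): (4,0,4) with a≤c, −a<b≤a
reduced forms (-4, -4, -5) vs (4, 0, 4) ⇒ inequivalent

no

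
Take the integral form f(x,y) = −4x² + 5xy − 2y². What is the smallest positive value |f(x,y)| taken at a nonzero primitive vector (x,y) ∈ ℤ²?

translate: b→3 (≡-5 mod 8), so (4,-5,2)→(4,3,1)
flip: (4,3,1)→(1,-3,4)
translate: b→1 (≡-3 mod 2), so (1,-3,4)→(1,1,2)
reduced (well bottom): (1,1,2) with a≤c, −a<b≤a
well minimum |f| = |-1| = 1 (negative-definite)

1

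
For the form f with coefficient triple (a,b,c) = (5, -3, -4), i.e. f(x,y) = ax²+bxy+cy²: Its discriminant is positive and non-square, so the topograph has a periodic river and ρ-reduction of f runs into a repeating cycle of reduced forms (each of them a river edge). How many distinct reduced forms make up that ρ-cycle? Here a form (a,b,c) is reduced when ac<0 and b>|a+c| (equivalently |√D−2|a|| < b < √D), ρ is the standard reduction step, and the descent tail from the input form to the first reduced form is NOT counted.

D = 89, ⌊√D⌋ = 9
descent: ρ → (-4,3,5)  [lands on river]
river: ρ → (5,7,-2)
river: ρ → (-2,9,1)
river: ρ → (1,9,-2)
river: ρ → (-2,7,5)
river: ρ → (5,3,-4)
river: ρ → (-4,5,4)
river: ρ → (4,3,-5)
river: ρ → (-5,7,2)
river: ρ → (2,9,-1)
river: ρ → (-1,9,2)
river: ρ → (2,7,-5)
river: ρ → (-5,3,4)
river: ρ → (4,5,-4)
ρ-cycle length = 14 (tail of 1 descent step not counted)

14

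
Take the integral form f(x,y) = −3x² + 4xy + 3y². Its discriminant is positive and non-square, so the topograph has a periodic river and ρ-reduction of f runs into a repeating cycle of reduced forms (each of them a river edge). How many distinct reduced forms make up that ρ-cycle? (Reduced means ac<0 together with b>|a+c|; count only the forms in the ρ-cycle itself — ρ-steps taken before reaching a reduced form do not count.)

D = 52, ⌊√D⌋ = 7
river: ρ → (3,2,-4)
river: ρ → (-4,6,1)
river: ρ → (1,6,-4)
river: ρ → (-4,2,3)
river: ρ → (3,4,-3)
river: ρ → (-3,2,4)
river: ρ → (4,6,-1)
river: ρ → (-1,6,4)
river: ρ → (4,2,-3)
river: ρ → (-3,4,3)
ρ-cycle length = 10 (tail of 0 descent steps not counted)

10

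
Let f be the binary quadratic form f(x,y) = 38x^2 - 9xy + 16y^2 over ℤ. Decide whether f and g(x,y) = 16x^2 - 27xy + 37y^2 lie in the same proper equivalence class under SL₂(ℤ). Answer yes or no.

D₁ = -2351, D₂ = -1639
discriminants differ ⇒ not SL₂(ℤ)-equivalent

no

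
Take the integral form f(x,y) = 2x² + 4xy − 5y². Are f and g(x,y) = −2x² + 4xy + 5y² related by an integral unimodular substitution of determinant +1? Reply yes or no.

D₁ = 56, D₂ = 56
river cycle of f (length 4): (-5, 6, 1), (1, 6, -5), (-5, 4, 2), (2, 4, -5)
river cycle of g (length 4): (5, 6, -1), (-1, 6, 5), (5, 4, -2), (-2, 4, 5)
cycles differ ⇒ inequivalent

no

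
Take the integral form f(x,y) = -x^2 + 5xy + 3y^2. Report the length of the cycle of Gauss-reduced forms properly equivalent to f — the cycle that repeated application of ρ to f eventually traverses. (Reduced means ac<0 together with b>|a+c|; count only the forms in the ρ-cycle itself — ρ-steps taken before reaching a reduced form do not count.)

D = 37, ⌊√D⌋ = 6
river: ρ → (3,1,-3)
river: ρ → (-3,5,1)
river: ρ → (1,5,-3)
river: ρ → (-3,1,3)
river: ρ → (3,5,-1)
river: ρ → (-1,5,3)
ρ-cycle length = 6 (tail of 0 descent steps not counted)

6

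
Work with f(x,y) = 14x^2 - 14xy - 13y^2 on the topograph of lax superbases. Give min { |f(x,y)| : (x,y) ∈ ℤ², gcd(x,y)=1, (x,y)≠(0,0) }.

descent: ρ → (-13,14,14)  [lands on river]
river: ρ → (14,14,-13)
river: ρ → (-13,12,15)
river: ρ → (15,18,-10)
river: ρ → (-10,22,11)
river: ρ → (11,22,-10)
river: ρ → (-10,18,15)
river: ρ → (15,12,-13)
closes: descent 1, river 8
min |a| on river = 10

10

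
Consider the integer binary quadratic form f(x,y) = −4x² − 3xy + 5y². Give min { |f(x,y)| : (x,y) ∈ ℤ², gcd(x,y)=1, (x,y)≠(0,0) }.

descent: ρ → (5,3,-4)  [lands on river]
river: ρ → (-4,5,4)
river: ρ → (4,3,-5)
river: ρ → (-5,7,2)
river: ρ → (2,9,-1)
river: ρ → (-1,9,2)
river: ρ → (2,7,-5)
river: ρ → (-5,3,4)
river: ρ → (4,5,-4)
river: ρ → (-4,3,5)
river: ρ → (5,7,-2)
river: ρ → (-2,9,1)
river: ρ → (1,9,-2)
river: ρ → (-2,7,5)
closes: descent 1, river 14
min |a| on river = 1

1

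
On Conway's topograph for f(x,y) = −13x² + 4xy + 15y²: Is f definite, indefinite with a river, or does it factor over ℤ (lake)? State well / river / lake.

D = b²−4ac = 4² − 4·(-13)·15 = 796
D > 0 non-square ⇒ indefinite ⇒ periodic river

river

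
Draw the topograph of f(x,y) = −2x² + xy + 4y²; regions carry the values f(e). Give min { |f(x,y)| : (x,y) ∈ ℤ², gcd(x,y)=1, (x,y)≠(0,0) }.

descent: ρ → (4,-1,-2)
descent: ρ → (-2,5,1)  [lands on river]
river: ρ → (1,5,-2)
river: ρ → (-2,3,3)
river: ρ → (3,3,-2)
closes: descent 2, river 4
min |a| on river = 1

1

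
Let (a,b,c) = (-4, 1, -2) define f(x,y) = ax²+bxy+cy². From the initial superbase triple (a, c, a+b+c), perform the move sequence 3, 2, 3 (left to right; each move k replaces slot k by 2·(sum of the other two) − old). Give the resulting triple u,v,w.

start (-4,-2,-5) = (f(1,0),f(0,1),f(1,1))
replace slot 3: 2·((-4)+(-2)) − (-5) = -7 → (-4,-2,-7)
replace slot 2: 2·((-4)+(-7)) − (-2) = -20 → (-4,-20,-7)
replace slot 3: 2·((-4)+(-20)) − (-7) = -41 → (-4,-20,-41)

-4,-20,-41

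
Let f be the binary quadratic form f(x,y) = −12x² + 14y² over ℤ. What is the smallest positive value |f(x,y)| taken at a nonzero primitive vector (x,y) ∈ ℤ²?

descent: ρ → (14,0,-12)
descent: ρ → (-12,24,2)  [lands on river]
river: ρ → (2,24,-12)
closes: descent 2, river 2
min |a| on river = 2

2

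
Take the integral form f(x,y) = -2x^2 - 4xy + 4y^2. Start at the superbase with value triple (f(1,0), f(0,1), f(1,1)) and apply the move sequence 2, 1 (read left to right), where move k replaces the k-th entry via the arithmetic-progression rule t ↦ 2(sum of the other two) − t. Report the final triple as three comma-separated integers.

start (-2,4,-2) = (f(1,0),f(0,1),f(1,1))
replace slot 2: 2·((-2)+(-2)) − 4 = -12 → (-2,-12,-2)
replace slot 1: 2·((-12)+(-2)) − (-2) = -26 → (-26,-12,-2)

-26,-12,-2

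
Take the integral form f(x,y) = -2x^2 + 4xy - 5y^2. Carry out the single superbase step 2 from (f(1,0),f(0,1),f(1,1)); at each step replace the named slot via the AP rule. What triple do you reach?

start (-2,-5,-3) = (f(1,0),f(0,1),f(1,1))
replace slot 2: 2·((-2)+(-3)) − (-5) = -5 → (-2,-5,-3)

-2,-5,-3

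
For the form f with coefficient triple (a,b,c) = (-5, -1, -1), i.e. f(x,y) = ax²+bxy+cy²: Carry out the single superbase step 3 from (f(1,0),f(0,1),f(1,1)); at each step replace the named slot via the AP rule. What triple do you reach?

start (-5,-1,-7) = (f(1,0),f(0,1),f(1,1))
replace slot 3: 2·((-5)+(-1)) − (-7) = -5 → (-5,-1,-5)

-5,-1,-5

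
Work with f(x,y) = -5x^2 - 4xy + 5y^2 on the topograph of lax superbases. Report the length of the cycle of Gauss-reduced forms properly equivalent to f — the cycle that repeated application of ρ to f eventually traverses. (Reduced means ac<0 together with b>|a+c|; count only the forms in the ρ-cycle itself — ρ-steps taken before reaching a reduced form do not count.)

D = 116, ⌊√D⌋ = 10
descent: ρ → (5,4,-5)  [lands on river]
river: ρ → (-5,6,4)
river: ρ → (4,10,-1)
river: ρ → (-1,10,4)
river: ρ → (4,6,-5)
river: ρ → (-5,4,5)
river: ρ → (5,6,-4)
river: ρ → (-4,10,1)
river: ρ → (1,10,-4)
river: ρ → (-4,6,5)
ρ-cycle length = 10 (tail of 1 descent step not counted)

10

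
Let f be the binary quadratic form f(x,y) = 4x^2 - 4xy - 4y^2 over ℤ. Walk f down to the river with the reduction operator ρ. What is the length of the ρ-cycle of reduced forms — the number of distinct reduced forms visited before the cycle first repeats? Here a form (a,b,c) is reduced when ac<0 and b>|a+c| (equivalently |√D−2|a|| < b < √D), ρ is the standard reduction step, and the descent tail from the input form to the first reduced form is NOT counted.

D = 80, ⌊√D⌋ = 8
descent: ρ → (-4,4,4)  [lands on river]
river: ρ → (4,4,-4)
ρ-cycle length = 2 (tail of 1 descent step not counted)

2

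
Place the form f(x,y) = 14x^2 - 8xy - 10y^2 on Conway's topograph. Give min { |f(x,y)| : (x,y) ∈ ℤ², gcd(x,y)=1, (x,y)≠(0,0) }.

descent: ρ → (-10,8,14)  [lands on river]
river: ρ → (14,20,-4)
river: ρ → (-4,20,14)
river: ρ → (14,8,-10)
river: ρ → (-10,12,12)
river: ρ → (12,12,-10)
closes: descent 1, river 6
min |a| on river = 4

4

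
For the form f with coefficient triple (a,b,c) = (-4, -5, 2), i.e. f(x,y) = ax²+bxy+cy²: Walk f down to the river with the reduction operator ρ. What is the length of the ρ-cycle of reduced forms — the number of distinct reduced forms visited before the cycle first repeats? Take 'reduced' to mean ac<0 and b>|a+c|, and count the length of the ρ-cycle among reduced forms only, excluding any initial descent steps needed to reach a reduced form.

D = 57, ⌊√D⌋ = 7
descent: ρ → (2,5,-4)  [lands on river]
river: ρ → (-4,3,3)
river: ρ → (3,3,-4)
river: ρ → (-4,5,2)
river: ρ → (2,7,-1)
river: ρ → (-1,7,2)
ρ-cycle length = 6 (tail of 1 descent step not counted)

6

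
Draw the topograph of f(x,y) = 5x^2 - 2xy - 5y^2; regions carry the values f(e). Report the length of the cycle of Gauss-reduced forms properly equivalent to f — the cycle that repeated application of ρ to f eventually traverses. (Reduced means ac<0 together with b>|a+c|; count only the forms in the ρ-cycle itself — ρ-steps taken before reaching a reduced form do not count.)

D = 104, ⌊√D⌋ = 10
descent: ρ → (-5,2,5)  [lands on river]
river: ρ → (5,8,-2)
river: ρ → (-2,8,5)
river: ρ → (5,2,-5)
river: ρ → (-5,8,2)
river: ρ → (2,8,-5)
ρ-cycle length = 6 (tail of 1 descent step not counted)

6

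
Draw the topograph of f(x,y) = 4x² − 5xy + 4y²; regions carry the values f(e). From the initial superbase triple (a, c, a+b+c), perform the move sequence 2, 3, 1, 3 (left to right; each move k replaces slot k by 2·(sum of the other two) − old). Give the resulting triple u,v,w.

start (4,4,3) = (f(1,0),f(0,1),f(1,1))
replace slot 2: 2·(4+3) − 4 = 10 → (4,10,3)
replace slot 3: 2·(4+10) − 3 = 25 → (4,10,25)
replace slot 1: 2·(10+25) − 4 = 66 → (66,10,25)
replace slot 3: 2·(66+10) − 25 = 127 → (66,10,127)

66,10,127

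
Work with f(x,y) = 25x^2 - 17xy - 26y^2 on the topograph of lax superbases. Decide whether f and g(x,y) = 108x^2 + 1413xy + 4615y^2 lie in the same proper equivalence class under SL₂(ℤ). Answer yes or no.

D₁ = 2889, D₂ = 2889
river cycle of f (length 8): (-26, 17, 25), (25, 33, -18), (-18, 39, 19), (19, 37, -20), (-20, 43, 13), (13, 35, -32), (-32, 29, 16), (16, 35, -26)
river cycle of g (length 8): (16, 35, -26), (-26, 17, 25), (25, 33, -18), (-18, 39, 19), (19, 37, -20), (-20, 43, 13), (13, 35, -32), (-32, 29, 16)
cycles coincide ⇒ equivalent

yes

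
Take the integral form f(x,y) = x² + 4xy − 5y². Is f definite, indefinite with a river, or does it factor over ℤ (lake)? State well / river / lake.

D = b²−4ac = 4² − 4·1·(-5) = 36
D = 6² is a perfect square ⇒ form factors over ℤ ⇒ lakes

lake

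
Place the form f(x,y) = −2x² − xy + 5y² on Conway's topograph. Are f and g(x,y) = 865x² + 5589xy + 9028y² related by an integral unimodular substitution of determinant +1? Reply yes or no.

D₁ = 41, D₂ = 41
river cycle of f (length 10): (-2, 3, 4), (4, 5, -1), (-1, 5, 4), (4, 3, -2), (-2, 5, 2), (2, 3, -4), (-4, 5, 1), (1, 5, -4), (-4, 3, 2), (2, 5, -2)
river cycle of g (length 10): (-2, 3, 4), (4, 5, -1), (-1, 5, 4), (4, 3, -2), (-2, 5, 2), (2, 3, -4), (-4, 5, 1), (1, 5, -4), (-4, 3, 2), (2, 5, -2)
cycles coincide ⇒ equivalent

yes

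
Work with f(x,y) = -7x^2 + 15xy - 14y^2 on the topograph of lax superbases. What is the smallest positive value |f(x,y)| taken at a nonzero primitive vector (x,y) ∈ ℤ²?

translate: b→-1 (≡-15 mod 14), so (7,-15,14)→(7,-1,6)
flip: (7,-1,6)→(6,1,7)
reduced (well bottom): (6,1,7) with a≤c, −a<b≤a
well minimum |f| = |-6| = 6 (negative-definite)

6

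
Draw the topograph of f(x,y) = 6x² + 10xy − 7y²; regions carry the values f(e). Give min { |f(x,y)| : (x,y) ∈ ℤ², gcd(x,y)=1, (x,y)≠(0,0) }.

river: ρ → (-7,4,9)
river: ρ → (9,14,-2)
river: ρ → (-2,14,9)
river: ρ → (9,4,-7)
river: ρ → (-7,10,6)
river: ρ → (6,14,-3)
river: ρ → (-3,16,1)
river: ρ → (1,16,-3)
river: ρ → (-3,14,6)
river: ρ → (6,10,-7)
closes: descent 0, river 10
min |a| on river = 1

1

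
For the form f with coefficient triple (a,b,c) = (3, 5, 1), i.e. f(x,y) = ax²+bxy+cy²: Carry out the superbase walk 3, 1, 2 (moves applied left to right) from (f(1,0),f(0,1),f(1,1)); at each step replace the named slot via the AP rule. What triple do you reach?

start (3,1,9) = (f(1,0),f(0,1),f(1,1))
replace slot 3: 2·(3+1) − 9 = -1 → (3,1,-1)
replace slot 1: 2·(1+(-1)) − 3 = -3 → (-3,1,-1)
replace slot 2: 2·((-3)+(-1)) − 1 = -9 → (-3,-9,-1)

-3,-9,-1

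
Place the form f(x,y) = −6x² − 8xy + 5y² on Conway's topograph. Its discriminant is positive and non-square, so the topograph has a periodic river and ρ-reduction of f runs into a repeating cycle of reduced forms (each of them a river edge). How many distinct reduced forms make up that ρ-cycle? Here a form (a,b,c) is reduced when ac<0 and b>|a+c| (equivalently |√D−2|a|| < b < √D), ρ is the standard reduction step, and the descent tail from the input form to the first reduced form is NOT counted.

D = 184, ⌊√D⌋ = 13
descent: ρ → (5,8,-6)  [lands on river]
river: ρ → (-6,4,7)
river: ρ → (7,10,-3)
river: ρ → (-3,8,10)
river: ρ → (10,12,-1)
river: ρ → (-1,12,10)
river: ρ → (10,8,-3)
river: ρ → (-3,10,7)
river: ρ → (7,4,-6)
river: ρ → (-6,8,5)
river: ρ → (5,12,-2)
river: ρ → (-2,12,5)
ρ-cycle length = 12 (tail of 1 descent step not counted)

12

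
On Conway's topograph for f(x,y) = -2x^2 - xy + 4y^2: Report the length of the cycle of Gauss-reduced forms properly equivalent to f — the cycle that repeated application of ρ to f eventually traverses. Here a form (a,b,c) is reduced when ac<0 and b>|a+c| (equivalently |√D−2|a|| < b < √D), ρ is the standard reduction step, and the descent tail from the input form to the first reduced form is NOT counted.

D = 33, ⌊√D⌋ = 5
descent: ρ → (4,1,-2)
descent: ρ → (-2,3,3)  [lands on river]
river: ρ → (3,3,-2)
river: ρ → (-2,5,1)
river: ρ → (1,5,-2)
ρ-cycle length = 4 (tail of 2 descent steps not counted)

4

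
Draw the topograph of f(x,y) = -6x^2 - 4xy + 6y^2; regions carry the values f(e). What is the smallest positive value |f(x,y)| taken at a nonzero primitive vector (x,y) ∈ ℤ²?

descent: ρ → (6,4,-6)  [lands on river]
river: ρ → (-6,8,4)
river: ρ → (4,8,-6)
river: ρ → (-6,4,6)
river: ρ → (6,8,-4)
river: ρ → (-4,8,6)
closes: descent 1, river 6
min |a| on river = 4

4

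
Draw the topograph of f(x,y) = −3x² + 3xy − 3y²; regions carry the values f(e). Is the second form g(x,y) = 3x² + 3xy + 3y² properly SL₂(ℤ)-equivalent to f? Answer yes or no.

D₁ = -27, D₂ = -27
f is negative-definite; reduce −f:
−f: translate: b→3 (≡-3 mod 6), so (3,-3,3)→(3,3,3)
−f: reduced (well bottom): (3,3,3) with a≤c, −a<b≤a
flip sign back: reduced form of f is (-3,-3,-3)
g: reduced (well bottom): (3,3,3) with a≤c, −a<b≤a
reduced forms (-3, -3, -3) vs (3, 3, 3) ⇒ inequivalent

no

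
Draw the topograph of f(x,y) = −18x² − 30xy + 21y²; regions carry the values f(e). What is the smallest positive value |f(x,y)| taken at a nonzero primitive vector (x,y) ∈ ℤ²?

descent: ρ → (21,30,-18)  [lands on river]
river: ρ → (-18,42,9)
river: ρ → (9,48,-3)
river: ρ → (-3,48,9)
river: ρ → (9,42,-18)
river: ρ → (-18,30,21)
river: ρ → (21,12,-27)
river: ρ → (-27,42,6)
river: ρ → (6,42,-27)
river: ρ → (-27,12,21)
closes: descent 1, river 10
min |a| on river = 3

3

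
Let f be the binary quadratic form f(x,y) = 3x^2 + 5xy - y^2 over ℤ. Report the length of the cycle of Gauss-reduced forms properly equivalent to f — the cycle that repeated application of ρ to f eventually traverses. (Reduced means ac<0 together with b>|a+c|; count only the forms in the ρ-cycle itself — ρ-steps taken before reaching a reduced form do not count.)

D = 37, ⌊√D⌋ = 6
river: ρ → (-1,5,3)
river: ρ → (3,1,-3)
river: ρ → (-3,5,1)
river: ρ → (1,5,-3)
river: ρ → (-3,1,3)
river: ρ → (3,5,-1)
ρ-cycle length = 6 (tail of 0 descent steps not counted)

6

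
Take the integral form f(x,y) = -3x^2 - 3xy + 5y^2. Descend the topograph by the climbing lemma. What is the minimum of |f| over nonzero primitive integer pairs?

descent: ρ → (5,3,-3)  [lands on river]
river: ρ → (-3,3,5)
river: ρ → (5,7,-1)
river: ρ → (-1,7,5)
closes: descent 1, river 4
min |a| on river = 1

1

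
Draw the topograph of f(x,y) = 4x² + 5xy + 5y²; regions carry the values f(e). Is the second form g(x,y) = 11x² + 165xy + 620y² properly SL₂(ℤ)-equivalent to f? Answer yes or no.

D₁ = -55, D₂ = -55
f: translate: b→-3 (≡5 mod 8), so (4,5,5)→(4,-3,4)
f: flip: (4,-3,4)→(4,3,4)
f: reduced (well bottom): (4,3,4) with a≤c, −a<b≤a
g: translate: b→11 (≡165 mod 22), so (11,165,620)→(11,11,4)
g: flip: (11,11,4)→(4,-11,11)
g: translate: b→-3 (≡-11 mod 8), so (4,-11,11)→(4,-3,4)
g: flip: (4,-3,4)→(4,3,4)
g: reduced (well bottom): (4,3,4) with a≤c, −a<b≤a
reduced forms (4, 3, 4) vs (4, 3, 4) ⇒ equivalent

yes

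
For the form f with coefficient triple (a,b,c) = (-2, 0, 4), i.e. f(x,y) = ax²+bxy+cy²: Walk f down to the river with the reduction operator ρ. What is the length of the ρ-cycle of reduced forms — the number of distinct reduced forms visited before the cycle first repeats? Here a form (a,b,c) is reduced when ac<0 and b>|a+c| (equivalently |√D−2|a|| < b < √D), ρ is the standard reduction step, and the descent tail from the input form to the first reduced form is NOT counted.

D = 32, ⌊√D⌋ = 5
descent: ρ → (4,0,-2)
descent: ρ → (-2,4,2)  [lands on river]
river: ρ → (2,4,-2)
ρ-cycle length = 2 (tail of 2 descent steps not counted)

2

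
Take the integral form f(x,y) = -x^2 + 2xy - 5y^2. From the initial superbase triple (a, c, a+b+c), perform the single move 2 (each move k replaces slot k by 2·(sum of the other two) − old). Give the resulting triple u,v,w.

start (-1,-5,-4) = (f(1,0),f(0,1),f(1,1))
replace slot 2: 2·((-1)+(-4)) − (-5) = -5 → (-1,-5,-4)

-1,-5,-4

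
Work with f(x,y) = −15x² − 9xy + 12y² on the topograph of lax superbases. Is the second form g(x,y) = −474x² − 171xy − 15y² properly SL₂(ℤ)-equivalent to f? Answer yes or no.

D₁ = 801, D₂ = 801
river cycle of f (length 14): (12, 9, -15), (-15, 21, 6), (6, 27, -3), (-3, 27, 6), (6, 21, -15), (-15, 9, 12), (12, 15, -12), (-12, 9, 15), (15, 21, -6), (-6, 27, 3), … (4 more)
river cycle of g (length 14): (-15, 21, 6), (6, 27, -3), (-3, 27, 6), (6, 21, -15), (-15, 9, 12), (12, 15, -12), (-12, 9, 15), (15, 21, -6), (-6, 27, 3), (3, 27, -6), … (4 more)
cycles coincide ⇒ equivalent

yes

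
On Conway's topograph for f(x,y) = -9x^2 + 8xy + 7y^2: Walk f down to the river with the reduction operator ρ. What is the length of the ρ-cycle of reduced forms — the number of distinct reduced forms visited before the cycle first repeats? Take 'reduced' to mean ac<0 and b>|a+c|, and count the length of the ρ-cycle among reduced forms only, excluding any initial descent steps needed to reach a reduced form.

D = 316, ⌊√D⌋ = 17
river: ρ → (7,6,-10)
river: ρ → (-10,14,3)
river: ρ → (3,16,-5)
river: ρ → (-5,14,6)
river: ρ → (6,10,-9)
river: ρ → (-9,8,7)
ρ-cycle length = 6 (tail of 0 descent steps not counted)

6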